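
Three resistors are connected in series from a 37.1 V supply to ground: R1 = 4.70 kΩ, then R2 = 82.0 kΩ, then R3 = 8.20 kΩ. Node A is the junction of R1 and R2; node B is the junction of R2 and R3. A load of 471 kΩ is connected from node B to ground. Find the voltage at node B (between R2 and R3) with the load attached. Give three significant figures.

V ≈ 3.16 V

At node B, R3 is in parallel with the load: R3‖R_L = 8.060 kΩ.
Below node A the resistance is R2 + (R3‖R_L) = 90.06 kΩ, so V_A = 37.1 × 90.06/94.76 = 35.26 V.
Then V_B = V_A × (R3‖R_L)/(R2 + R3‖R_L) = 35.26 × 8.060/90.06 = 3.16 V.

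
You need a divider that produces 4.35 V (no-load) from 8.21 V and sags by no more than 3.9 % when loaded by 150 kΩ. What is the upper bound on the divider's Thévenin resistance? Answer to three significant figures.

R_th ≤ 6.09 kΩ

Loading drop = R_th/(R_th + R_L) ≤ 0.0390, so R_th ≤ R_L · ε/(1−ε) = 150 kΩ × 0.0390/0.9610 = 6.09 kΩ.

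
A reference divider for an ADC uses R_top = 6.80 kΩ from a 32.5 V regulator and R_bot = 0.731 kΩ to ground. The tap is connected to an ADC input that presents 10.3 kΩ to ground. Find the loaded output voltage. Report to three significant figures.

The load sits in parallel with R_bot: R_bot‖R_L = (731 × 10300) / (731 + 10300) = 682.6 Ω.
V_out = 32.5 × 682.6 / (6800 + 682.6) = 32.5 × 682.6/7483 = 2.96 V.
(Unloaded it would have been 3.15 V.)

V_out ≈ 2.96 V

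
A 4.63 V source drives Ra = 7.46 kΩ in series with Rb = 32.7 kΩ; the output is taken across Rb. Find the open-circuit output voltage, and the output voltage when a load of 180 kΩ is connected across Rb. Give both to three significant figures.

Open-circuit: V = 4.63 × 32.7/(7.46 + 32.7) = 3.77 V.
With the load, Rb becomes Rb‖R_L = 27.67 kΩ, so V = 4.63 × 27.67/35.13 = 3.65 V.

Unloaded: 3.77 V; loaded: 3.65 V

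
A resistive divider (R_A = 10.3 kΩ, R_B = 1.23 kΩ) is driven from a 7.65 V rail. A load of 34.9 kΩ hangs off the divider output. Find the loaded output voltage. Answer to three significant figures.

V_out ≈ 0.791 V

The load sits in parallel with R_B: R_B‖R_L = (1.23 × 34.9) / (1.23 + 34.9) = 1.188 kΩ.
V_out = 7.65 × 1.188 / (10.3 + 1.188) = 7.65 × 1.188/11.49 = 0.791 V.
(Unloaded it would have been 0.816 V.)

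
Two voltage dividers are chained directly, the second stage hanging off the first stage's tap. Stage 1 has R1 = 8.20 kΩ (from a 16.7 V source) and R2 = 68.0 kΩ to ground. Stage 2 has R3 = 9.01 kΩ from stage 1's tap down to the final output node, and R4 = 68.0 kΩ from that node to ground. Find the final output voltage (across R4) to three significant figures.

V_out ≈ 12.0 V

Stage 2 presents R3+R4 = 77.01 kΩ as a load on stage 1's tap.
Stage 1's lower leg becomes R2‖(R3+R4) = 36.11 kΩ, so V_mid = 16.7 × 36.11/44.31 = 13.61 V.
Stage 2 is itself unloaded: V_out = V_mid × R4/(R3+R4) = 13.61 × 68.0/77.01 = 12.0 V.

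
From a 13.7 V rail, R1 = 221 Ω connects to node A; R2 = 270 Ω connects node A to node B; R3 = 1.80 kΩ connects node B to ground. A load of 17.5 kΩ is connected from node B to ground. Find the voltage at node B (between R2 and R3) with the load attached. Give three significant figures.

At node B, R3 is in parallel with the load: R3‖R_L = 1632 Ω.
Below node A the resistance is R2 + (R3‖R_L) = 1902 Ω, so V_A = 13.7 × 1902/2123 = 12.27 V.
Then V_B = V_A × (R3‖R_L)/(R2 + R3‖R_L) = 12.27 × 1632/1902 = 10.5 V.

V ≈ 10.5 V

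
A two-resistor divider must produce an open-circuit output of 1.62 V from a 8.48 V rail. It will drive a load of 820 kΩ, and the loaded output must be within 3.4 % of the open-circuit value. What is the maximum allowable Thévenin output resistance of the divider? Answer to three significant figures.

Loading drop = R_th/(R_th + R_L) ≤ 0.0340, so R_th ≤ R_L · ε/(1−ε) = 820 kΩ × 0.0340/0.9660 = 28.9 kΩ.
(Any R1, R2 with R2/(R1+R2) = 0.191 and R1‖R2 ≤ 28.9 kΩ will meet the spec.)

R_th ≤ 28.9 kΩ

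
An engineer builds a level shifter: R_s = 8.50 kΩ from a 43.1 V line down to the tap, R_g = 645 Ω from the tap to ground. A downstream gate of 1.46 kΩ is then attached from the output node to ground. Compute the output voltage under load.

The load sits in parallel with R_g: R_g‖R_L = (645 × 1460) / (645 + 1460) = 447.4 Ω.
V_out = 43.1 × 447.4 / (8500 + 447.4) = 43.1 × 447.4/8947 = 2.15 V.

V_out ≈ 2.15 V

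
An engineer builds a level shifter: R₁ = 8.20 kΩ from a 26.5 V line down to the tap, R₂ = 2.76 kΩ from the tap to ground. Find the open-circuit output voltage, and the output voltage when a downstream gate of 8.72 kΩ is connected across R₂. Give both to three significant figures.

Open-circuit: V = 26.5 × 2.76/(8.20 + 2.76) = 6.67 V.
With the load, R₂ becomes R₂‖R_L = 2.096 kΩ, so V = 26.5 × 2.096/10.30 = 5.40 V.

Unloaded: 6.67 V; loaded: 5.40 V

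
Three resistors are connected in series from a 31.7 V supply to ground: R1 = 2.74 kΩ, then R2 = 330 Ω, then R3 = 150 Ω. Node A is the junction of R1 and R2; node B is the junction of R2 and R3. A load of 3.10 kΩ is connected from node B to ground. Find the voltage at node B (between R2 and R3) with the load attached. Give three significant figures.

At node B, R3 is in parallel with the load: R3‖R_L = 143.1 Ω.
Below node A the resistance is R2 + (R3‖R_L) = 473.1 Ω, so V_A = 31.7 × 473.1/3213 = 4.667 V.
Then V_B = V_A × (R3‖R_L)/(R2 + R3‖R_L) = 4.667 × 143.1/473.1 = 1.41 V.

V ≈ 1.41 V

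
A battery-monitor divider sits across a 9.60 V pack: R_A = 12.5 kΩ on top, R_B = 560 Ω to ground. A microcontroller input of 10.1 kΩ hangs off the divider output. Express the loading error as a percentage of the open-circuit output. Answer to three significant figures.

5.04 %

The divider's output (Thévenin) resistance is R_A‖R_B = 536.0 Ω.
Fractional drop under load = R_th/(R_th + R_L) = 536.0 / (536.0 + 10100) = 0.05039.
So the output falls by 5.04 %.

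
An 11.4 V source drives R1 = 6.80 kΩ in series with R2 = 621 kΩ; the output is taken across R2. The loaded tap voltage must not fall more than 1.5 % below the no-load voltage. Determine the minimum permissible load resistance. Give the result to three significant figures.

Output resistance R_th = R1‖R2 = (6.80 × 621)/627.8 = 6.726 kΩ.
The fractional drop is R_th/(R_th + R_L); requiring this ≤ 0.0150 gives R_L ≥ R_th(1/0.0150 − 1) = 6.726 × 65.67 = 442 kΩ.

R_L(min) ≈ 442 kΩ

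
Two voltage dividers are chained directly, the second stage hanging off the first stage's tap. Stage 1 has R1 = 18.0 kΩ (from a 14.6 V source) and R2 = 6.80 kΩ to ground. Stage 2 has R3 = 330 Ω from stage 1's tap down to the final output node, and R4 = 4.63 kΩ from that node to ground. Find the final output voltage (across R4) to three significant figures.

Stage 2 presents R3+R4 = 4960 Ω as a load on stage 1's tap.
Stage 1's lower leg becomes R2‖(R3+R4) = 2868 Ω, so V_mid = 14.6 × 2868/20870 = 2.007 V.
Stage 2 is itself unloaded: V_out = V_mid × R4/(R3+R4) = 2.007 × 4630/4960 = 1.87 V.

V_out ≈ 1.87 V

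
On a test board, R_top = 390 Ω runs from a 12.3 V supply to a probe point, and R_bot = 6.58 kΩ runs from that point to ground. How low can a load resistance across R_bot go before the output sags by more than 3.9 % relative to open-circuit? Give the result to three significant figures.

R_L(min) ≈ 9.07 kΩ

Output resistance R_th = R_top‖R_bot = (390 × 6580)/6970 = 368.2 Ω.
The fractional drop is R_th/(R_th + R_L); requiring this ≤ 0.0390 gives R_L ≥ R_th(1/0.0390 − 1) = 368.2 × 24.64 = 9.07 kΩ.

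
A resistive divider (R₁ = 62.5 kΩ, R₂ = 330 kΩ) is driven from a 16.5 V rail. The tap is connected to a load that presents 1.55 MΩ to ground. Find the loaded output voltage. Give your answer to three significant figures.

The load sits in parallel with R₂: R₂‖R_L = (330 × 1550) / (330 + 1550) = 272.1 kΩ.
V_out = 16.5 × 272.1 / (62.5 + 272.1) = 16.5 × 272.1/334.6 = 13.4 V.
(Unloaded it would have been 13.9 V.)

V_out ≈ 13.4 V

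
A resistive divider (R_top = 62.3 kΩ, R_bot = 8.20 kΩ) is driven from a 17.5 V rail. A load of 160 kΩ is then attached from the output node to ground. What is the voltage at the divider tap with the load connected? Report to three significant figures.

V_out ≈ 1.95 V

The load sits in parallel with R_bot: R_bot‖R_L = (8.20 × 160) / (8.20 + 160) = 7.800 kΩ.
V_out = 17.5 × 7.800 / (62.3 + 7.800) = 17.5 × 7.800/70.10 = 1.95 V.
(Unloaded it would have been 2.04 V.)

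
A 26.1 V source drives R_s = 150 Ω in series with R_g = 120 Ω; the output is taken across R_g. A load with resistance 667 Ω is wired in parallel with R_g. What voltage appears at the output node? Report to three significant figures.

V_out ≈ 10.5 V

The load sits in parallel with R_g: R_g‖R_L = (120 × 667) / (120 + 667) = 101.7 Ω.
V_out = 26.1 × 101.7 / (150 + 101.7) = 26.1 × 101.7/251.7 = 10.5 V.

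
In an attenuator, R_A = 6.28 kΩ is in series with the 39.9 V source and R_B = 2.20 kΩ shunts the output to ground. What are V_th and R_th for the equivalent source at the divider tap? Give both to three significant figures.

V_th = 10.4 V, R_th = 1.63 kΩ

V_th is the open-circuit tap voltage: 39.9 × 2.20/(6.28 + 2.20) = 10.4 V.
With the supply zeroed, R_A and R_B appear in parallel from the tap: R_th = R_A‖R_B = (6.28 × 2.20)/8.480 = 1.63 kΩ.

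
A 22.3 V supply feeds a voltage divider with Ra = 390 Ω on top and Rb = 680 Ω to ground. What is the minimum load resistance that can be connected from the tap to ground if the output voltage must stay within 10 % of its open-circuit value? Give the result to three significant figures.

Output resistance R_th = Ra‖Rb = (390 × 680)/1070 = 247.9 Ω.
The fractional drop is R_th/(R_th + R_L); requiring this ≤ 0.100 gives R_L ≥ R_th(1/0.100 − 1) = 247.9 × 9.000 = 2.23 kΩ.

R_L(min) ≈ 2.23 kΩ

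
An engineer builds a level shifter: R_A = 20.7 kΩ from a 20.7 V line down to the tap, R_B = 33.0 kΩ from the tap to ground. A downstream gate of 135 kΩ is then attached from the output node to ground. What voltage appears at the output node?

The load sits in parallel with R_B: R_B‖R_L = (33.0 × 135) / (33.0 + 135) = 26.52 kΩ.
V_out = 20.7 × 26.52 / (20.7 + 26.52) = 20.7 × 26.52/47.22 = 11.6 V.

V_out ≈ 11.6 V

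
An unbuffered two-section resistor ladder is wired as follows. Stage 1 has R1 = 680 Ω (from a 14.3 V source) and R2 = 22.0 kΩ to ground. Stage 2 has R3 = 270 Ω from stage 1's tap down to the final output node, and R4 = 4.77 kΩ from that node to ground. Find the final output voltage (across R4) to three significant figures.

V_out ≈ 11.6 V

Stage 2 presents R3+R4 = 5040 Ω as a load on stage 1's tap.
Stage 1's lower leg becomes R2‖(R3+R4) = 4101 Ω, so V_mid = 14.3 × 4101/4781 = 12.27 V.
Stage 2 is itself unloaded: V_out = V_mid × R4/(R3+R4) = 12.27 × 4770/5040 = 11.6 V.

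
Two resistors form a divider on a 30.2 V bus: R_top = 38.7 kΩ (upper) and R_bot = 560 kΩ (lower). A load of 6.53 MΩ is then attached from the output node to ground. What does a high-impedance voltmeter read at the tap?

The load sits in parallel with R_bot: R_bot‖R_L = (560 × 6530) / (560 + 6530) = 515.8 kΩ.
V_out = 30.2 × 515.8 / (38.7 + 515.8) = 30.2 × 515.8/554.5 = 28.1 V.

V_out ≈ 28.1 V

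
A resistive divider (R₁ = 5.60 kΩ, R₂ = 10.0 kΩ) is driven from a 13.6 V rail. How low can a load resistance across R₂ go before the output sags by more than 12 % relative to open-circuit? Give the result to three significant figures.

Output resistance R_th = R₁‖R₂ = (5.60 × 10.0)/15.60 = 3.590 kΩ.
The fractional drop is R_th/(R_th + R_L); requiring this ≤ 0.120 gives R_L ≥ R_th(1/0.120 − 1) = 3.590 × 7.333 = 26.3 kΩ.

R_L(min) ≈ 26.3 kΩ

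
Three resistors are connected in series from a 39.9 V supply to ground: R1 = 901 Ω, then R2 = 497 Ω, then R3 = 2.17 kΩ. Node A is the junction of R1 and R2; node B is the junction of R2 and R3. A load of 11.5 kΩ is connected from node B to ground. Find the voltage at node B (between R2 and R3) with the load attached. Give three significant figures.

V ≈ 22.6 V

At node B, R3 is in parallel with the load: R3‖R_L = 1826 Ω.
Below node A the resistance is R2 + (R3‖R_L) = 2323 Ω, so V_A = 39.9 × 2323/3224 = 28.75 V.
Then V_B = V_A × (R3‖R_L)/(R2 + R3‖R_L) = 28.75 × 1826/2323 = 22.6 V.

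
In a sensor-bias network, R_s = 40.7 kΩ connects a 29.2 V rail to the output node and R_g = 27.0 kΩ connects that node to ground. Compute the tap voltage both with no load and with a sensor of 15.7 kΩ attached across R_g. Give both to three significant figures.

Unloaded: 11.6 V; loaded: 5.73 V

Open-circuit: V = 29.2 × 27.0/(40.7 + 27.0) = 11.6 V.
With the load, R_g becomes R_g‖R_L = 9.927 kΩ, so V = 29.2 × 9.927/50.63 = 5.73 V.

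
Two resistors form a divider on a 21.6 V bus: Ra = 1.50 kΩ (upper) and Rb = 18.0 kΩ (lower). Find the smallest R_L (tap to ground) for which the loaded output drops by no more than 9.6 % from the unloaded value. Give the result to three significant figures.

Output resistance R_th = Ra‖Rb = (1.50 × 18.0)/19.50 = 1.385 kΩ.
The fractional drop is R_th/(R_th + R_L); requiring this ≤ 0.0960 gives R_L ≥ R_th(1/0.0960 − 1) = 1.385 × 9.417 = 13.0 kΩ.

R_L(min) ≈ 13.0 kΩ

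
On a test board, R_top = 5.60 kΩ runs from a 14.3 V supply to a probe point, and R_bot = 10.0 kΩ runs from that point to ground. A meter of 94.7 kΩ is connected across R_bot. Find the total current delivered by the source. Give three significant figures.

I ≈ 0.976 mA

R_bot‖R_L = 9.045 kΩ, so the source sees R_top + R_bot‖R_L = 14.64 kΩ.
I = 14.3 V / 14.64 kΩ = 0.976 mA.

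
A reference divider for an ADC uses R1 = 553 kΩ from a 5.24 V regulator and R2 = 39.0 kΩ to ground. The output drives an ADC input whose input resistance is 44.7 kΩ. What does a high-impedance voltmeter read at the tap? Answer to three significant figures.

V_out ≈ 0.190 V

The load sits in parallel with R2: R2‖R_L = (39.0 × 44.7) / (39.0 + 44.7) = 20.83 kΩ.
V_out = 5.24 × 20.83 / (553 + 20.83) = 5.24 × 20.83/573.8 = 0.190 V.
(Unloaded it would have been 0.345 V.)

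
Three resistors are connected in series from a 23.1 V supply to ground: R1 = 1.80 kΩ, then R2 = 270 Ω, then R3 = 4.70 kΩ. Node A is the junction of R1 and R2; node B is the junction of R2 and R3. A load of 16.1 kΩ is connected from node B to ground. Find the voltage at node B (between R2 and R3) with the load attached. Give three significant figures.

V ≈ 14.7 V

At node B, R3 is in parallel with the load: R3‖R_L = 3638 Ω.
Below node A the resistance is R2 + (R3‖R_L) = 3908 Ω, so V_A = 23.1 × 3908/5708 = 15.82 V.
Then V_B = V_A × (R3‖R_L)/(R2 + R3‖R_L) = 15.82 × 3638/3908 = 14.7 V.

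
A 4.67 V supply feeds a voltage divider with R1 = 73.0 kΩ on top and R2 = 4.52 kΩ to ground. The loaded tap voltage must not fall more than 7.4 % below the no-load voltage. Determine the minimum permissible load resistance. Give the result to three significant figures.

R_L(min) ≈ 53.3 kΩ

Output resistance R_th = R1‖R2 = (73.0 × 4.52)/77.52 = 4.256 kΩ.
The fractional drop is R_th/(R_th + R_L); requiring this ≤ 0.0740 gives R_L ≥ R_th(1/0.0740 − 1) = 4.256 × 12.51 = 53.3 kΩ.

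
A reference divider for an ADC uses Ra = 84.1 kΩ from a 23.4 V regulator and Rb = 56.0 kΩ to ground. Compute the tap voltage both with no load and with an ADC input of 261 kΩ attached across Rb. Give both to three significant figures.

Open-circuit: V = 23.4 × 56.0/(84.1 + 56.0) = 9.35 V.
With the load, Rb becomes Rb‖R_L = 46.11 kΩ, so V = 23.4 × 46.11/130.2 = 8.29 V.

Unloaded: 9.35 V; loaded: 8.29 V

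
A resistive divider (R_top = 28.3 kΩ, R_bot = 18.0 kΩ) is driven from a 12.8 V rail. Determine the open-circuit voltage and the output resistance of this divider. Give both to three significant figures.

V_th is the open-circuit tap voltage: 12.8 × 18.0/(28.3 + 18.0) = 4.98 V.
With the supply zeroed, R_top and R_bot appear in parallel from the tap: R_th = R_top‖R_bot = (28.3 × 18.0)/46.30 = 11.0 kΩ.

V_th = 4.98 V, R_th = 11.0 kΩ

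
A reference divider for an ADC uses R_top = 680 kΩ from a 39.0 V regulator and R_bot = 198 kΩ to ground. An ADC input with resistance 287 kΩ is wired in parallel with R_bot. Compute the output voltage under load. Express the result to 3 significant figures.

The load sits in parallel with R_bot: R_bot‖R_L = (198 × 287) / (198 + 287) = 117.2 kΩ.
V_out = 39.0 × 117.2 / (680 + 117.2) = 39.0 × 117.2/797.2 = 5.73 V.
(Unloaded it would have been 8.79 V.)

V_out ≈ 5.73 V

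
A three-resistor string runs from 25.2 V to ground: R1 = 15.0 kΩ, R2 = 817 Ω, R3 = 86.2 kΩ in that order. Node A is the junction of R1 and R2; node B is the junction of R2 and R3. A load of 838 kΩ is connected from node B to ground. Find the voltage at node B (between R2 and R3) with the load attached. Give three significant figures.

V ≈ 21.0 V

At node B, R3 is in parallel with the load: R3‖R_L = 78160 Ω.
Below node A the resistance is R2 + (R3‖R_L) = 78980 Ω, so V_A = 25.2 × 78980/93980 = 21.18 V.
Then V_B = V_A × (R3‖R_L)/(R2 + R3‖R_L) = 21.18 × 78160/78980 = 21.0 V.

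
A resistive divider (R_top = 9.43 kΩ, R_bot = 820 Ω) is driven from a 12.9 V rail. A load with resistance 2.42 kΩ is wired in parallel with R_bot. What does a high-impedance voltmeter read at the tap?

The load sits in parallel with R_bot: R_bot‖R_L = (820 × 2420) / (820 + 2420) = 612.5 Ω.
V_out = 12.9 × 612.5 / (9430 + 612.5) = 12.9 × 612.5/10040 = 0.787 V.

V_out ≈ 0.787 V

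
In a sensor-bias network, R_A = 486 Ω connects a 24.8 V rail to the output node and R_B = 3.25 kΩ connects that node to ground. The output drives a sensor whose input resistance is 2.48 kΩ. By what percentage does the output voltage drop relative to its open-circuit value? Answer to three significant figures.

14.6 %

Unloaded V = 24.8 × 3250/3736 = 21.574 V.
Loaded: R_B‖R_L = 1407 Ω, giving V = 24.8 × 1407/1893 = 18.432 V.
Drop = (21.574 − 18.432) / 21.574 = 14.6 %.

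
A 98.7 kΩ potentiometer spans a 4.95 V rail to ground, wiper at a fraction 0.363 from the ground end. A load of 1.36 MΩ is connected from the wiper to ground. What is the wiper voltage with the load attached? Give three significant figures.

V ≈ 1.77 V

The wiper splits the pot into (1−α)R = 62.87 kΩ above and αR = 35.83 kΩ below.
Lower section ‖ load = 34.91 kΩ.
V_wiper = 4.95 × 34.91/(62.87 + 34.91) = 1.77 V.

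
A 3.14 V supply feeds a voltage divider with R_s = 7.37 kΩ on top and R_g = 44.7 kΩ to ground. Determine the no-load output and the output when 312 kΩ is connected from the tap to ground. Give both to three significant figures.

Open-circuit: V = 3.14 × 44.7/(7.37 + 44.7) = 2.70 V.
With the load, R_g becomes R_g‖R_L = 39.10 kΩ, so V = 3.14 × 39.10/46.47 = 2.64 V.

Unloaded: 2.70 V; loaded: 2.64 V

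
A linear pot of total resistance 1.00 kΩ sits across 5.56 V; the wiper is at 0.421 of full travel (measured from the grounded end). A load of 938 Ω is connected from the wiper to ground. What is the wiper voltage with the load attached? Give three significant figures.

The wiper splits the pot into (1−α)R = 579.0 Ω above and αR = 421.0 Ω below.
Lower section ‖ load = 290.6 Ω.
V_wiper = 5.56 × 290.6/(579.0 + 290.6) = 1.86 V.

V ≈ 1.86 V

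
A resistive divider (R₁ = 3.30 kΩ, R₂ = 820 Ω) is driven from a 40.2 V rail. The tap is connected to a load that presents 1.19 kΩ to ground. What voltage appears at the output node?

V_out ≈ 5.16 V

The load sits in parallel with R₂: R₂‖R_L = (820 × 1190) / (820 + 1190) = 485.5 Ω.
V_out = 40.2 × 485.5 / (3300 + 485.5) = 40.2 × 485.5/3785 = 5.16 V.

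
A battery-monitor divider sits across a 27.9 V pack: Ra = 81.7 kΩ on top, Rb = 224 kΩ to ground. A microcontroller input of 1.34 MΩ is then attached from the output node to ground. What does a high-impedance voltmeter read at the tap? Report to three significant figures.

The load sits in parallel with Rb: Rb‖R_L = (224 × 1340) / (224 + 1340) = 191.9 kΩ.
V_out = 27.9 × 191.9 / (81.7 + 191.9) = 27.9 × 191.9/273.6 = 19.6 V.
(Unloaded it would have been 20.4 V.)

V_out ≈ 19.6 V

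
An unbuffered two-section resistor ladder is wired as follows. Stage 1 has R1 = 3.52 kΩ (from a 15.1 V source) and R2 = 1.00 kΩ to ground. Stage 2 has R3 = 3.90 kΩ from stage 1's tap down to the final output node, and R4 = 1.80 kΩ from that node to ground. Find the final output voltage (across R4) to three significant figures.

V_out ≈ 0.928 V

Stage 2 presents R3+R4 = 5.700 kΩ as a load on stage 1's tap.
Stage 1's lower leg becomes R2‖(R3+R4) = 0.8507 kΩ, so V_mid = 15.1 × 0.8507/4.371 = 2.939 V.
Stage 2 is itself unloaded: V_out = V_mid × R4/(R3+R4) = 2.939 × 1.80/5.700 = 0.928 V.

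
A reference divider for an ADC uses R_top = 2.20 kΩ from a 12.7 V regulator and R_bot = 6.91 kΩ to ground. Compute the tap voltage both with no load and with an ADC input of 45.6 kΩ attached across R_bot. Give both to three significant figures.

Unloaded: 9.63 V; loaded: 9.29 V

Open-circuit: V = 12.7 × 6.91/(2.20 + 6.91) = 9.63 V.
With the load, R_bot becomes R_bot‖R_L = 6.001 kΩ, so V = 12.7 × 6.001/8.201 = 9.29 V.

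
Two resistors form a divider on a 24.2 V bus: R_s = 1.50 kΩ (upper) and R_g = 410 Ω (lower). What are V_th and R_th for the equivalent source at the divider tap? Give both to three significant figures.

V_th = 5.19 V, R_th = 322 Ω

V_th is the open-circuit tap voltage: 24.2 × 410/(1500 + 410) = 5.19 V.
With the supply zeroed, R_s and R_g appear in parallel from the tap: R_th = R_s‖R_g = (1500 × 410)/1910 = 322 Ω.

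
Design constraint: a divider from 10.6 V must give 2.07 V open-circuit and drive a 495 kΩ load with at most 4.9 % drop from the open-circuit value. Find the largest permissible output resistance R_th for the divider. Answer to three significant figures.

Loading drop = R_th/(R_th + R_L) ≤ 0.0490, so R_th ≤ R_L · ε/(1−ε) = 495 kΩ × 0.0490/0.9510 = 25.5 kΩ.
(Any R1, R2 with R2/(R1+R2) = 0.195 and R1‖R2 ≤ 25.5 kΩ will meet the spec.)

R_th ≤ 25.5 kΩ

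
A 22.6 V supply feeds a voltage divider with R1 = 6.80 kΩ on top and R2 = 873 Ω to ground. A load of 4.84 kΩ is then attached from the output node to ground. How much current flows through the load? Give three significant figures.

I_L ≈ 0.458 mA

R2‖R_L = 739.6 Ω; V_out = 22.6 × 739.6/7540 = 2.217 V.
I_L = V_out / R_L = 2.217 / 4.84 kΩ = 0.458 mA.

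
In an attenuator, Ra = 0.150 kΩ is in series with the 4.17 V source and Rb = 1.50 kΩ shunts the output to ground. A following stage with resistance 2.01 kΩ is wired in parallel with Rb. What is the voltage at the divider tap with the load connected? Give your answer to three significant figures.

The load sits in parallel with Rb: Rb‖R_L = (1500 × 2010) / (1500 + 2010) = 859.0 Ω.
V_out = 4.17 × 859.0 / (150 + 859.0) = 4.17 × 859.0/1009 = 3.55 V.

V_out ≈ 3.55 V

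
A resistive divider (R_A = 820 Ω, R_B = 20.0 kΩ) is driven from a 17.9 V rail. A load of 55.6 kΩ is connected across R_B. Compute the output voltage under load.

The load sits in parallel with R_B: R_B‖R_L = (20000 × 55600) / (20000 + 55600) = 14710 Ω.
V_out = 17.9 × 14710 / (820 + 14710) = 17.9 × 14710/15530 = 17.0 V.

V_out ≈ 17.0 V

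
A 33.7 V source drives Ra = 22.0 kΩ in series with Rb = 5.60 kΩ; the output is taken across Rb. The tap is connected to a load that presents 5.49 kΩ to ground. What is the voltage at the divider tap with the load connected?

The load sits in parallel with Rb: Rb‖R_L = (5.60 × 5.49) / (5.60 + 5.49) = 2.772 kΩ.
V_out = 33.7 × 2.772 / (22.0 + 2.772) = 33.7 × 2.772/24.77 = 3.77 V.

V_out ≈ 3.77 V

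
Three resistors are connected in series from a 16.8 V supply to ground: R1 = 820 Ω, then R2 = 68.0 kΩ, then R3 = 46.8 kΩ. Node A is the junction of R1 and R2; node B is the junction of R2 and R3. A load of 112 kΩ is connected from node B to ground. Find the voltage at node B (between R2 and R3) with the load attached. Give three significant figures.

At node B, R3 is in parallel with the load: R3‖R_L = 33010 Ω.
Below node A the resistance is R2 + (R3‖R_L) = 101000 Ω, so V_A = 16.8 × 101000/101800 = 16.66 V.
Then V_B = V_A × (R3‖R_L)/(R2 + R3‖R_L) = 16.66 × 33010/101000 = 5.45 V.

V ≈ 5.45 V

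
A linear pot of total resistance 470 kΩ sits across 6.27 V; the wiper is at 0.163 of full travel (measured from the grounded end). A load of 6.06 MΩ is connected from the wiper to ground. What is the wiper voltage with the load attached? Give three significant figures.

V ≈ 1.01 V

The wiper splits the pot into (1−α)R = 393.4 kΩ above and αR = 76.61 kΩ below.
Lower section ‖ load = 75.65 kΩ.
V_wiper = 6.27 × 75.65/(393.4 + 75.65) = 1.01 V.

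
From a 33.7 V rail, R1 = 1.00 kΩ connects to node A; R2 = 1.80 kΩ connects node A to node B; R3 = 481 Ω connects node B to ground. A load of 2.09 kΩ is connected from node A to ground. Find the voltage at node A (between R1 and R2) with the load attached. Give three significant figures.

V ≈ 17.6 V

Below node A the series string R2+R3 = 2281 Ω sits in parallel with the 2090 Ω load: 1091 Ω.
V_A = 33.7 × 1091/(1000 + 1091) = 17.6 V.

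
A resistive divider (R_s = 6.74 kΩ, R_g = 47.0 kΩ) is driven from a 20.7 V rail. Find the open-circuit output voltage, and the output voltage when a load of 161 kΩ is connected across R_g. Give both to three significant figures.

Unloaded: 18.1 V; loaded: 17.5 V

Open-circuit: V = 20.7 × 47.0/(6.74 + 47.0) = 18.1 V.
With the load, R_g becomes R_g‖R_L = 36.38 kΩ, so V = 20.7 × 36.38/43.12 = 17.5 V.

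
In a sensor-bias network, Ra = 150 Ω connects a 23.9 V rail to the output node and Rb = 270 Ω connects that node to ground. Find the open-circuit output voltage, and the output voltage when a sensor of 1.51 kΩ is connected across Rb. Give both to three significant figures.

Unloaded: 15.4 V; loaded: 14.4 V

Open-circuit: V = 23.9 × 270/(150 + 270) = 15.4 V.
With the load, Rb becomes Rb‖R_L = 229.0 Ω, so V = 23.9 × 229.0/379.0 = 14.4 V.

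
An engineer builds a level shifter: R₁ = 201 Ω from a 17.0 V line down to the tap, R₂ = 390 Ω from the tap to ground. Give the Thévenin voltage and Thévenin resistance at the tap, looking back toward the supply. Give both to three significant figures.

V_th = 11.2 V, R_th = 133 Ω

V_th is the open-circuit tap voltage: 17.0 × 390/(201 + 390) = 11.2 V.
With the supply zeroed, R₁ and R₂ appear in parallel from the tap: R_th = R₁‖R₂ = (201 × 390)/591.0 = 133 Ω.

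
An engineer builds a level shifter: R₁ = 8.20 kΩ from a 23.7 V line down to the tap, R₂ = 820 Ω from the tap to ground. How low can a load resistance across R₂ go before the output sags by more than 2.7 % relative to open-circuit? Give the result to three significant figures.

R_L(min) ≈ 26.9 kΩ

Output resistance R_th = R₁‖R₂ = (8200 × 820)/9020 = 745.5 Ω.
The fractional drop is R_th/(R_th + R_L); requiring this ≤ 0.0270 gives R_L ≥ R_th(1/0.0270 − 1) = 745.5 × 36.04 = 26.9 kΩ.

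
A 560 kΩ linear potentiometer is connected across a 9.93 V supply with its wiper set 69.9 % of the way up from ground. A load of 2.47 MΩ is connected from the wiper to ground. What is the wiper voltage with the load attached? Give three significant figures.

The wiper splits the pot into (1−α)R = 168.6 kΩ above and αR = 391.4 kΩ below.
Lower section ‖ load = 337.9 kΩ.
V_wiper = 9.93 × 337.9/(168.6 + 337.9) = 6.63 V.

V ≈ 6.63 V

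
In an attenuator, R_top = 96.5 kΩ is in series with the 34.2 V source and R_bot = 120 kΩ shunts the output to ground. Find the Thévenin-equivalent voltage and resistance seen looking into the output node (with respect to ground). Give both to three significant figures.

V_th is the open-circuit tap voltage: 34.2 × 120/(96.5 + 120) = 19.0 V.
With the supply zeroed, R_top and R_bot appear in parallel from the tap: R_th = R_top‖R_bot = (96.5 × 120)/216.5 = 53.5 kΩ.

V_th = 19.0 V, R_th = 53.5 kΩ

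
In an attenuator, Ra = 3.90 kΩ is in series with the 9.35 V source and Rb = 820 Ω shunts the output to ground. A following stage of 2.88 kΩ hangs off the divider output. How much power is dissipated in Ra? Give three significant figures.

Total resistance from the source is Ra + (Rb‖R_L) = 4538 Ω, so I = 9.35/4538 Ω = 2.060 mA.
P = I²·Ra = (2.060 mA)² × 3.90 kΩ = 16.6 mW.

P ≈ 16.6 mW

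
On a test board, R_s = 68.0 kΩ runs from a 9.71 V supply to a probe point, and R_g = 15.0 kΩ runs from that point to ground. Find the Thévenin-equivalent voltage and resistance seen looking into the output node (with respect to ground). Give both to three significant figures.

V_th is the open-circuit tap voltage: 9.71 × 15.0/(68.0 + 15.0) = 1.75 V.
With the supply zeroed, R_s and R_g appear in parallel from the tap: R_th = R_s‖R_g = (68.0 × 15.0)/83.00 = 12.3 kΩ.

V_th = 1.75 V, R_th = 12.3 kΩ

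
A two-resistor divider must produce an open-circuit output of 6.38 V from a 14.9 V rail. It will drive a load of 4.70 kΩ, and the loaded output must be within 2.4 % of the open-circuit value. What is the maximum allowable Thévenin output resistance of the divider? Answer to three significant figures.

R_th ≤ 116 Ω

Loading drop = R_th/(R_th + R_L) ≤ 0.0240, so R_th ≤ R_L · ε/(1−ε) = 4.70 kΩ × 0.0240/0.9760 = 116 Ω.
(Any R1, R2 with R2/(R1+R2) = 0.428 and R1‖R2 ≤ 116 Ω will meet the spec.)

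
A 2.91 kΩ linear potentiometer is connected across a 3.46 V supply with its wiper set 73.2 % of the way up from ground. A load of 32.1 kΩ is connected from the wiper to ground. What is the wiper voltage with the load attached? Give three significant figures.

The wiper splits the pot into (1−α)R = 779.9 Ω above and αR = 2130 Ω below.
Lower section ‖ load = 1998 Ω.
V_wiper = 3.46 × 1998/(779.9 + 1998) = 2.49 V.

V ≈ 2.49 V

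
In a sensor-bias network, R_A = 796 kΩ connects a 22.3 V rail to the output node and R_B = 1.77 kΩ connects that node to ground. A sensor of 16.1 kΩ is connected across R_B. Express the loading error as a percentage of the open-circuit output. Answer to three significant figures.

9.89 %

The divider's output (Thévenin) resistance is R_A‖R_B = 1.766 kΩ.
Fractional drop under load = R_th/(R_th + R_L) = 1.766 / (1.766 + 16.1) = 0.09885.
So the output falls by 9.89 %.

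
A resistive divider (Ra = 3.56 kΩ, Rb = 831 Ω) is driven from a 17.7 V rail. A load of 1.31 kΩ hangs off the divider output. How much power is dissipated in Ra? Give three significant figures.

Total resistance from the source is Ra + (Rb‖R_L) = 4068 Ω, so I = 17.7/4068 Ω = 4.351 mA.
P = I²·Ra = (4.351 mA)² × 3.56 kΩ = 67.4 mW.

P ≈ 67.4 mW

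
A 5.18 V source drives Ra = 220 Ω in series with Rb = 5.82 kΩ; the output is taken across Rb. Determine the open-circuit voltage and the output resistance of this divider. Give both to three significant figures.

V_th = 4.99 V, R_th = 212 Ω

V_th is the open-circuit tap voltage: 5.18 × 5820/(220 + 5820) = 4.99 V.
With the supply zeroed, Ra and Rb appear in parallel from the tap: R_th = Ra‖Rb = (220 × 5820)/6040 = 212 Ω.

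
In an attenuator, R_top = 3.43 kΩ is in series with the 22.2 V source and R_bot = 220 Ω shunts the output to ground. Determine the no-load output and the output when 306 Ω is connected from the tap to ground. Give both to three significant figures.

Open-circuit: V = 22.2 × 220/(3430 + 220) = 1.34 V.
With the load, R_bot becomes R_bot‖R_L = 128.0 Ω, so V = 22.2 × 128.0/3558 = 0.799 V.

Unloaded: 1.34 V; loaded: 0.799 V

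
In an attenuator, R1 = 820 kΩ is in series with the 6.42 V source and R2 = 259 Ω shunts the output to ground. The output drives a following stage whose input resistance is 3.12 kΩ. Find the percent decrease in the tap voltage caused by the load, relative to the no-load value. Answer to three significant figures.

7.66 %

The divider's output (Thévenin) resistance is R1‖R2 = 258.9 Ω.
Fractional drop under load = R_th/(R_th + R_L) = 258.9 / (258.9 + 3120) = 0.07663.
So the output falls by 7.66 %.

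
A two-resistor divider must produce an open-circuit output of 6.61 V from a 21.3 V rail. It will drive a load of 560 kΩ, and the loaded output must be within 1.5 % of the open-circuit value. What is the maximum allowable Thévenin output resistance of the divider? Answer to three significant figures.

R_th ≤ 8.53 kΩ

Loading drop = R_th/(R_th + R_L) ≤ 0.0150, so R_th ≤ R_L · ε/(1−ε) = 560 kΩ × 0.0150/0.9850 = 8.53 kΩ.
(Any R1, R2 with R2/(R1+R2) = 0.310 and R1‖R2 ≤ 8.53 kΩ will meet the spec.)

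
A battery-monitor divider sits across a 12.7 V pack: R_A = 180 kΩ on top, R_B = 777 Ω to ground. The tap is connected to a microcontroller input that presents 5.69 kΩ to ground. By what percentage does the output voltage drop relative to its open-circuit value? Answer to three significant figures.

12.0 %

The divider's output (Thévenin) resistance is R_A‖R_B = 773.7 Ω.
Fractional drop under load = R_th/(R_th + R_L) = 773.7 / (773.7 + 5690) = 0.1197.
So the output falls by 12.0 %.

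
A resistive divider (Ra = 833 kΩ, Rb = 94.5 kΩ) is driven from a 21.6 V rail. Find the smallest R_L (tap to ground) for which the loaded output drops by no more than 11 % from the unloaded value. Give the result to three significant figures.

Output resistance R_th = Ra‖Rb = (833 × 94.5)/927.5 = 84.87 kΩ.
The fractional drop is R_th/(R_th + R_L); requiring this ≤ 0.110 gives R_L ≥ R_th(1/0.110 − 1) = 84.87 × 8.091 = 687 kΩ.

R_L(min) ≈ 687 kΩ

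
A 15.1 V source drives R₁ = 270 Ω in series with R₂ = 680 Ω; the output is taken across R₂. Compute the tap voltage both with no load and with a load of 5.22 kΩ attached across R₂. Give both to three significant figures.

Open-circuit: V = 15.1 × 680/(270 + 680) = 10.8 V.
With the load, R₂ becomes R₂‖R_L = 601.6 Ω, so V = 15.1 × 601.6/871.6 = 10.4 V.

Unloaded: 10.8 V; loaded: 10.4 V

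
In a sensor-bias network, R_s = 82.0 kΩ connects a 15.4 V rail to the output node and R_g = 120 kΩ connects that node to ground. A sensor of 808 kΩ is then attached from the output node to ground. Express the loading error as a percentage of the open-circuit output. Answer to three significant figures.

5.69 %

The divider's output (Thévenin) resistance is R_s‖R_g = 48.71 kΩ.
Fractional drop under load = R_th/(R_th + R_L) = 48.71 / (48.71 + 808) = 0.05686.
So the output falls by 5.69 %.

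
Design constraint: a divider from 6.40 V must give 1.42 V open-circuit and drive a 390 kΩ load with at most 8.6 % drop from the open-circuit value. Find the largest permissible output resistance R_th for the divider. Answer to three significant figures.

R_th ≤ 36.7 kΩ

Loading drop = R_th/(R_th + R_L) ≤ 0.0860, so R_th ≤ R_L · ε/(1−ε) = 390 kΩ × 0.0860/0.9140 = 36.7 kΩ.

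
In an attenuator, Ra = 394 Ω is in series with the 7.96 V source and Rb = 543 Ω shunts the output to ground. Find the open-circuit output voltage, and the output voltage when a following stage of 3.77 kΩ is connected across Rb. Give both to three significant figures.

Unloaded: 4.61 V; loaded: 4.35 V

Open-circuit: V = 7.96 × 543/(394 + 543) = 4.61 V.
With the load, Rb becomes Rb‖R_L = 474.6 Ω, so V = 7.96 × 474.6/868.6 = 4.35 V.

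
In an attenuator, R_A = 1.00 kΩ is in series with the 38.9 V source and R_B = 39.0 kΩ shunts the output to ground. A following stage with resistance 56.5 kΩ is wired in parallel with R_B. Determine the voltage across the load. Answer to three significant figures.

The load sits in parallel with R_B: R_B‖R_L = (39.0 × 56.5) / (39.0 + 56.5) = 23.07 kΩ.
V_out = 38.9 × 23.07 / (1.00 + 23.07) = 38.9 × 23.07/24.07 = 37.3 V.

V_out ≈ 37.3 V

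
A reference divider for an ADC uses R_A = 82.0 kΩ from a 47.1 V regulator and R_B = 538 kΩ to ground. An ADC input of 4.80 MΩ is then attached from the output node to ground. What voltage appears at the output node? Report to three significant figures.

V_out ≈ 40.3 V

The load sits in parallel with R_B: R_B‖R_L = (538 × 4800) / (538 + 4800) = 483.8 kΩ.
V_out = 47.1 × 483.8 / (82.0 + 483.8) = 47.1 × 483.8/565.8 = 40.3 V.
(Unloaded it would have been 40.9 V.)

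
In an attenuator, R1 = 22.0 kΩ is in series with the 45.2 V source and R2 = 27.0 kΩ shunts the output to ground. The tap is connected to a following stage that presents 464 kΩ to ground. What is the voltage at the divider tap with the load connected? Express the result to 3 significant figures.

The load sits in parallel with R2: R2‖R_L = (27.0 × 464) / (27.0 + 464) = 25.52 kΩ.
V_out = 45.2 × 25.52 / (22.0 + 25.52) = 45.2 × 25.52/47.52 = 24.3 V.
(Unloaded it would have been 24.9 V.)

V_out ≈ 24.3 V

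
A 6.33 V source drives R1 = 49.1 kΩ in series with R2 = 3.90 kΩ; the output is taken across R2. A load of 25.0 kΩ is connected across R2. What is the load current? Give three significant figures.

I_L ≈ 0.0163 mA

R2‖R_L = 3.374 kΩ; V_out = 6.33 × 3.374/52.47 = 0.4070 V.
I_L = V_out / R_L = 0.4070 / 25.0 kΩ = 0.0163 mA.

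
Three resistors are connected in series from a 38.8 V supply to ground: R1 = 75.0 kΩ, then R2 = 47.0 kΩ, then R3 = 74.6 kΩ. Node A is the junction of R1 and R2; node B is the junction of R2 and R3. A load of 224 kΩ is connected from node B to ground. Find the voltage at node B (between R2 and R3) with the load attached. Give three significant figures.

At node B, R3 is in parallel with the load: R3‖R_L = 55.96 kΩ.
Below node A the resistance is R2 + (R3‖R_L) = 103.0 kΩ, so V_A = 38.8 × 103.0/178.0 = 22.45 V.
Then V_B = V_A × (R3‖R_L)/(R2 + R3‖R_L) = 22.45 × 55.96/103.0 = 12.2 V.

V ≈ 12.2 V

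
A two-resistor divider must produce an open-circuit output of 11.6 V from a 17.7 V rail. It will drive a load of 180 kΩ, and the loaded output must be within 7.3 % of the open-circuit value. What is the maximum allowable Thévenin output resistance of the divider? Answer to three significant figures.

Loading drop = R_th/(R_th + R_L) ≤ 0.0730, so R_th ≤ R_L · ε/(1−ε) = 180 kΩ × 0.0730/0.9270 = 14.2 kΩ.

R_th ≤ 14.2 kΩ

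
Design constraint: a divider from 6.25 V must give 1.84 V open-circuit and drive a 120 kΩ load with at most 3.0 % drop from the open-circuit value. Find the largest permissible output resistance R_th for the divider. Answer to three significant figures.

R_th ≤ 3.71 kΩ

Loading drop = R_th/(R_th + R_L) ≤ 0.0300, so R_th ≤ R_L · ε/(1−ε) = 120 kΩ × 0.0300/0.9700 = 3.71 kΩ.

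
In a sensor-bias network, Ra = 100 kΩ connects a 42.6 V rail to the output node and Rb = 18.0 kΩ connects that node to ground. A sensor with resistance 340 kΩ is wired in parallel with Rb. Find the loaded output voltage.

V_out ≈ 6.22 V

The load sits in parallel with Rb: Rb‖R_L = (18.0 × 340) / (18.0 + 340) = 17.09 kΩ.
V_out = 42.6 × 17.09 / (100 + 17.09) = 42.6 × 17.09/117.1 = 6.22 V.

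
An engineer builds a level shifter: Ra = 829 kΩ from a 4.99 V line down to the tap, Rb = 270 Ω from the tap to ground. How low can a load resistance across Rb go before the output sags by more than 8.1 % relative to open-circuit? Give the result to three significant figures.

R_L(min) ≈ 3.06 kΩ

Output resistance R_th = Ra‖Rb = (829000 × 270)/829300 = 269.9 Ω.
The fractional drop is R_th/(R_th + R_L); requiring this ≤ 0.0810 gives R_L ≥ R_th(1/0.0810 − 1) = 269.9 × 11.35 = 3.06 kΩ.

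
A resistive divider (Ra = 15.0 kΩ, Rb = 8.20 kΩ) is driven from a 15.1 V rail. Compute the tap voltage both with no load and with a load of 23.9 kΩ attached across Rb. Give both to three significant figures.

Unloaded: 5.34 V; loaded: 4.37 V

Open-circuit: V = 15.1 × 8.20/(15.0 + 8.20) = 5.34 V.
With the load, Rb becomes Rb‖R_L = 6.105 kΩ, so V = 15.1 × 6.105/21.11 = 4.37 V.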